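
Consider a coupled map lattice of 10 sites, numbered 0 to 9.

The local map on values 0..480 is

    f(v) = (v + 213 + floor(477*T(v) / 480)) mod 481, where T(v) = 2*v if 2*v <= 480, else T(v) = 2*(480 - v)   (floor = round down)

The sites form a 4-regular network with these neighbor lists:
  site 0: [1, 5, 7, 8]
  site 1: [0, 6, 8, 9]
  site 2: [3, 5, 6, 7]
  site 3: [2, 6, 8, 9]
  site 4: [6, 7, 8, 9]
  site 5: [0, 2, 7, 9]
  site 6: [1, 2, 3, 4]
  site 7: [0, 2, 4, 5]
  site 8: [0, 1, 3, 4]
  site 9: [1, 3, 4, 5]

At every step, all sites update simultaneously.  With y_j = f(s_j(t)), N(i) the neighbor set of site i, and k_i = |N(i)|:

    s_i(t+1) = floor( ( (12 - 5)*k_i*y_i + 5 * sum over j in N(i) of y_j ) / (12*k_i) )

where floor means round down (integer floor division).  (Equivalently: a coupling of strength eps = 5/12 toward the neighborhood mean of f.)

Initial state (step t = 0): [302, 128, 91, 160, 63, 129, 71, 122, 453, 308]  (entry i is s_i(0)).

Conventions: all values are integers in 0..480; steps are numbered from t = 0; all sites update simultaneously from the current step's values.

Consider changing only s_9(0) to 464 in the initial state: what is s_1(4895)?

Answer: s_1(4895) = 330
Key observation: The state at step 15, [330, 330, 330, 330, 330, 330, 330, 330, 330, 330], reappears at step 17: the system is in a cycle of period 2 from step 15 on.  Therefore the state at step 4895 equals the state at step 15 + ((4895 - 15) mod 2) = 15, which is [330, 330, 330, 330, 330, 330, 330, 330, 330, 330].

Derivation:
t=0: [302, 128, 91, 160, 63, 129, 71, 122, 453, 464]
t=1: [284, 199, 90, 215, 336, 142, 323, 150, 254, 220]
t=2: [350, 356, 112, 342, 349, 192, 323, 200, 405, 352]
t=3: [328, 333, 179, 313, 336, 289, 327, 301, 308, 335]
t=4: [370, 360, 314, 361, 361, 376, 352, 370, 373, 361]
t=5: [320, 328, 354, 333, 327, 323, 339, 326, 321, 327]
t=6: [368, 362, 345, 356, 362, 363, 352, 361, 366, 362]
t=7: [324, 328, 339, 333, 328, 328, 336, 329, 325, 328]
t=8: [364, 361, 354, 357, 361, 361, 355, 360, 363, 361]
t=9: [327, 329, 334, 332, 329, 329, 333, 330, 327, 329]
t=10: [362, 361, 357, 358, 360, 360, 357, 360, 362, 360]
t=11: [328, 329, 332, 331, 330, 330, 332, 330, 328, 330]
t=12: [361, 360, 358, 359, 360, 360, 358, 360, 361, 360]
t=13: [329, 330, 331, 330, 330, 330, 331, 330, 329, 330]
t=14: [360, 360, 359, 359, 360, 360, 359, 360, 360, 360]
t=15: [330, 330, 330, 330, 330, 330, 330, 330, 330, 330]
t=16: [360, 360, 360, 360, 360, 360, 360, 360, 360, 360]
t=17: [330, 330, 330, 330, 330, 330, 330, 330, 330, 330]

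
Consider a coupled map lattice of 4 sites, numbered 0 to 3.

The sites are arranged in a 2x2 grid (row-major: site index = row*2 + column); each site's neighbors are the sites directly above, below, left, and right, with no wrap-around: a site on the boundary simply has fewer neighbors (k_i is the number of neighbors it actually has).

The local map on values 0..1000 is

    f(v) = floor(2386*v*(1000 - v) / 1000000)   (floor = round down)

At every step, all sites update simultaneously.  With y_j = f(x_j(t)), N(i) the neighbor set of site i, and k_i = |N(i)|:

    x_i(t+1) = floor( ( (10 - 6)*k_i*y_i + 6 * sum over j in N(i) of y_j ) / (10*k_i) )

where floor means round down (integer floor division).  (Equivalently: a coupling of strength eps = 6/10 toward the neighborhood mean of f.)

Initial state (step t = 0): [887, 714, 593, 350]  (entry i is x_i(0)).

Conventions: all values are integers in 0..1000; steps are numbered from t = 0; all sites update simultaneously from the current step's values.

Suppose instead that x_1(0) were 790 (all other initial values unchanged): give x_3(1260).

Answer: x_3(1260) = 580
Key observation: The state at step 4, [580, 580, 580, 580], reappears at step 6: the system is in a cycle of period 2 from step 4 on.  Therefore the state at step 1260 equals the state at step 4 + ((1260 - 4) mod 2) = 4, which is [580, 580, 580, 580].

Derivation:
t=0: [887, 790, 593, 350]
t=1: [386, 392, 464, 507]
t=2: [574, 575, 585, 586]
t=3: [581, 581, 579, 579]
t=4: [580, 580, 580, 580]
t=5: [581, 581, 581, 581]
t=6: [580, 580, 580, 580]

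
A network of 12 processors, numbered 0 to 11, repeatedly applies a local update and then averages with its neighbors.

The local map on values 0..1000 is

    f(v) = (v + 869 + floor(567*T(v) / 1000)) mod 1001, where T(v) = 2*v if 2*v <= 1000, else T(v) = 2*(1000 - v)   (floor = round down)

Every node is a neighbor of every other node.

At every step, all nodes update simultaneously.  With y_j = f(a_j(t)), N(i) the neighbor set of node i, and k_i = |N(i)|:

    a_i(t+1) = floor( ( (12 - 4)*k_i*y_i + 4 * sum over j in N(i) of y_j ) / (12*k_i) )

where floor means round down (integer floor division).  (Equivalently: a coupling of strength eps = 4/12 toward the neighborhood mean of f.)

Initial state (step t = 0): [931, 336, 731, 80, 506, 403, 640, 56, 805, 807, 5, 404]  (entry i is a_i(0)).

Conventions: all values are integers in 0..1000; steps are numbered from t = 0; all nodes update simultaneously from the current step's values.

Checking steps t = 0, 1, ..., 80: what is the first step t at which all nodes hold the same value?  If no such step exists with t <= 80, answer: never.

Simulating step by step:
t=0: [931, 336, 731, 80, 506, 403, 640, 56, 805, 807, 5, 404]  (not all equal)
t=1: [841, 656, 859, 308, 878, 747, 866, 912, 852, 852, 843, 748]  (not all equal)
t=2: [878, 894, 876, 647, 875, 886, 876, 872, 877, 877, 878, 886]  (not all equal)
t=3: [884, 883, 884, 904, 884, 884, 884, 885, 884, 884, 884, 884]  (not all equal)
t=4: [882, 882, 882, 881, 882, 882, 882, 882, 882, 882, 882, 882]  (not all equal)
t=5: [883, 883, 883, 883, 883, 883, 883, 883, 883, 883, 883, 883]  (all equal)

Answer: 5
Key observation: Synchronization is absorbing here: once all nodes are equal they stay equal, and step 5 is the first all-equal step.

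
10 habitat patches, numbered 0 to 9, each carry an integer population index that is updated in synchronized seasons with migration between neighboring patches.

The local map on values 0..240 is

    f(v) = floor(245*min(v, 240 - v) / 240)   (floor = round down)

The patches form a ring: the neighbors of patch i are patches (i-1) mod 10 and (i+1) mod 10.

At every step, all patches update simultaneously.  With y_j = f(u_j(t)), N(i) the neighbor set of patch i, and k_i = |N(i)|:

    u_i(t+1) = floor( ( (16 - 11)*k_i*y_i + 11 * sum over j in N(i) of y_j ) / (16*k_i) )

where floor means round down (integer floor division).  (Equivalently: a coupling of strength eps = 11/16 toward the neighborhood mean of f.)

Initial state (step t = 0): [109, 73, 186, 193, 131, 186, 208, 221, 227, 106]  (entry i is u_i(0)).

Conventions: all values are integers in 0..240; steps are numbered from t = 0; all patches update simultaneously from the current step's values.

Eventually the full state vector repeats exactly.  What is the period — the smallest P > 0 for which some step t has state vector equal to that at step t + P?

Answer: 2
Key observation: The state at step 57, [120, 120, 120, 120, 120, 120, 120, 120, 120, 120], reappears at step 59 — and no state repeats earlier — so the cycle the system enters has period 2.

Derivation:
t=0: [109, 73, 186, 193, 131, 186, 208, 221, 227, 106]
t=1: [97, 80, 58, 71, 69, 66, 35, 21, 47, 76]
t=2: [85, 79, 71, 66, 69, 57, 41, 34, 48, 74]
t=3: [80, 79, 73, 69, 64, 56, 44, 41, 52, 69]
t=4: [76, 78, 74, 69, 63, 55, 47, 46, 54, 67]
t=5: [74, 76, 74, 69, 63, 55, 49, 49, 56, 66]
t=6: [72, 75, 73, 69, 63, 56, 52, 52, 58, 66]
t=7: [71, 74, 73, 69, 63, 58, 54, 55, 59, 66]
t=8: [71, 73, 72, 69, 64, 59, 56, 57, 61, 66]
t=9: [70, 72, 72, 69, 65, 60, 58, 59, 62, 67]
t=10: [70, 72, 71, 69, 65, 62, 60, 60, 63, 67]
t=11: [70, 71, 71, 69, 66, 63, 61, 62, 64, 67]
t=12: [70, 71, 71, 69, 67, 64, 63, 63, 65, 68]
t=13: [70, 71, 71, 70, 67, 65, 64, 64, 66, 68]
t=14: [70, 71, 71, 70, 68, 66, 65, 65, 67, 69]
t=15: [71, 71, 71, 70, 69, 67, 66, 66, 68, 69]
t=16: [71, 72, 71, 71, 69, 68, 67, 67, 68, 70]
t=17: [72, 72, 72, 71, 70, 69, 68, 68, 69, 70]
t=18: [72, 73, 72, 72, 71, 70, 69, 69, 70, 71]
t=19: [73, 73, 73, 72, 72, 71, 70, 70, 71, 72]
t=20: [73, 74, 73, 73, 72, 72, 71, 71, 72, 73]
t=21: [74, 74, 74, 73, 73, 72, 72, 72, 73, 73]
t=22: [74, 75, 74, 74, 73, 73, 73, 73, 73, 74]
t=23: [75, 75, 75, 74, 74, 74, 74, 74, 74, 74]
t=24: [75, 76, 75, 75, 75, 75, 75, 75, 75, 75]
t=25: [76, 76, 76, 76, 76, 76, 76, 76, 76, 76]
t=26: [77, 77, 77, 77, 77, 77, 77, 77, 77, 77]
t=27: [78, 78, 78, 78, 78, 78, 78, 78, 78, 78]
t=28: [79, 79, 79, 79, 79, 79, 79, 79, 79, 79]
t=29: [80, 80, 80, 80, 80, 80, 80, 80, 80, 80]
t=30: [81, 81, 81, 81, 81, 81, 81, 81, 81, 81]
t=31: [82, 82, 82, 82, 82, 82, 82, 82, 82, 82]
t=32: [83, 83, 83, 83, 83, 83, 83, 83, 83, 83]
t=33: [84, 84, 84, 84, 84, 84, 84, 84, 84, 84]
t=34: [85, 85, 85, 85, 85, 85, 85, 85, 85, 85]
t=35: [86, 86, 86, 86, 86, 86, 86, 86, 86, 86]
t=36: [87, 87, 87, 87, 87, 87, 87, 87, 87, 87]
t=37: [88, 88, 88, 88, 88, 88, 88, 88, 88, 88]
t=38: [89, 89, 89, 89, 89, 89, 89, 89, 89, 89]
t=39: [90, 90, 90, 90, 90, 90, 90, 90, 90, 90]
t=40: [91, 91, 91, 91, 91, 91, 91, 91, 91, 91]
t=41: [92, 92, 92, 92, 92, 92, 92, 92, 92, 92]
t=42: [93, 93, 93, 93, 93, 93, 93, 93, 93, 93]
t=43: [94, 94, 94, 94, 94, 94, 94, 94, 94, 94]
t=44: [95, 95, 95, 95, 95, 95, 95, 95, 95, 95]
t=45: [96, 96, 96, 96, 96, 96, 96, 96, 96, 96]
t=46: [98, 98, 98, 98, 98, 98, 98, 98, 98, 98]
t=47: [100, 100, 100, 100, 100, 100, 100, 100, 100, 100]
t=48: [102, 102, 102, 102, 102, 102, 102, 102, 102, 102]
t=49: [104, 104, 104, 104, 104, 104, 104, 104, 104, 104]
t=50: [106, 106, 106, 106, 106, 106, 106, 106, 106, 106]
t=51: [108, 108, 108, 108, 108, 108, 108, 108, 108, 108]
t=52: [110, 110, 110, 110, 110, 110, 110, 110, 110, 110]
t=53: [112, 112, 112, 112, 112, 112, 112, 112, 112, 112]
t=54: [114, 114, 114, 114, 114, 114, 114, 114, 114, 114]
t=55: [116, 116, 116, 116, 116, 116, 116, 116, 116, 116]
t=56: [118, 118, 118, 118, 118, 118, 118, 118, 118, 118]
t=57: [120, 120, 120, 120, 120, 120, 120, 120, 120, 120]
t=58: [122, 122, 122, 122, 122, 122, 122, 122, 122, 122]
t=59: [120, 120, 120, 120, 120, 120, 120, 120, 120, 120]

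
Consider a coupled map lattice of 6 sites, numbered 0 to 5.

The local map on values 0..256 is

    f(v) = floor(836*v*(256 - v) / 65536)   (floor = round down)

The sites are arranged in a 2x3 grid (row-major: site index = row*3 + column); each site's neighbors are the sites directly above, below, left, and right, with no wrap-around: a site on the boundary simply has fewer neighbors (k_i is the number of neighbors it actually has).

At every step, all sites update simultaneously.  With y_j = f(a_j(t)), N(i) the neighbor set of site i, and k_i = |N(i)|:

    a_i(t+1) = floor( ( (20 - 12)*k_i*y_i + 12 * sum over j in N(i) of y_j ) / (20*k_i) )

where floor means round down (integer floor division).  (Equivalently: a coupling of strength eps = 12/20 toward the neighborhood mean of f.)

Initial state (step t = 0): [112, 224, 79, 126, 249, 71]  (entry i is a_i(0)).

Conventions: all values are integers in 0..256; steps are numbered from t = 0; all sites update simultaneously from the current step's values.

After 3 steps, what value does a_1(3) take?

Simulating step by step:
t=0: [112, 224, 79, 126, 249, 71]
t=1: [171, 117, 148, 151, 102, 126]
t=2: [196, 200, 205, 196, 203, 204]
t=3: [147, 140, 136, 146, 140, 135]

Answer: a_1(3) = 140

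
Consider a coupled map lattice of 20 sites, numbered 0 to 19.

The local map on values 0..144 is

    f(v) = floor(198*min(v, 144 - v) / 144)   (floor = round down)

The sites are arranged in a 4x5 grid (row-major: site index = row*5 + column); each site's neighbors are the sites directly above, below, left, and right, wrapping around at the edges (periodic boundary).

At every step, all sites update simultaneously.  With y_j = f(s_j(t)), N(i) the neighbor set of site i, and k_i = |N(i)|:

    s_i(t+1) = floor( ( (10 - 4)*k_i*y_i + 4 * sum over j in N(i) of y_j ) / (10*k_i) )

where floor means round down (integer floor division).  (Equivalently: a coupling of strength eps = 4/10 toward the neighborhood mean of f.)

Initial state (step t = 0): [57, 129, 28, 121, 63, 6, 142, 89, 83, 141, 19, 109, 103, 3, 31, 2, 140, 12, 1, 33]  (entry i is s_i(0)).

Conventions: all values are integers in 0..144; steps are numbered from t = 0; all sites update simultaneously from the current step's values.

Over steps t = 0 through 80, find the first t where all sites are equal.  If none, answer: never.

Simulating step by step:
t=0: [57, 129, 28, 121, 63, 6, 142, 89, 83, 141, 19, 109, 103, 3, 31, 2, 140, 12, 1, 33]  (not all equal)
t=1: [58, 24, 37, 39, 67, 15, 16, 62, 61, 24, 25, 37, 47, 20, 33, 16, 11, 19, 10, 40]  (not all equal)
t=2: [64, 36, 49, 55, 77, 28, 32, 72, 69, 43, 34, 43, 57, 36, 41, 31, 22, 29, 23, 50]  (not all equal)
t=3: [74, 52, 66, 73, 84, 46, 50, 87, 84, 63, 47, 55, 71, 55, 55, 48, 36, 44, 41, 62]  (not all equal)
t=4: [85, 72, 84, 89, 85, 69, 69, 80, 82, 81, 66, 72, 87, 76, 76, 69, 56, 65, 65, 78]  (not all equal)
t=5: [85, 92, 84, 78, 81, 91, 94, 86, 85, 86, 92, 93, 83, 90, 91, 90, 84, 86, 88, 89]  (not all equal)
t=6: [78, 73, 81, 86, 84, 73, 70, 78, 80, 78, 71, 72, 80, 75, 73, 75, 78, 79, 78, 75]  (not all equal)
t=7: [91, 94, 87, 82, 84, 95, 95, 89, 88, 90, 96, 96, 90, 92, 95, 93, 91, 88, 89, 92]  (not all equal)
t=8: [71, 69, 77, 82, 79, 68, 67, 74, 76, 73, 66, 67, 73, 71, 68, 70, 71, 76, 75, 72]  (not all equal)
t=9: [95, 94, 92, 87, 91, 93, 92, 95, 93, 95, 91, 92, 96, 95, 94, 95, 95, 93, 93, 96]  (not all equal)
t=10: [67, 68, 70, 75, 71, 69, 70, 68, 69, 68, 70, 70, 67, 67, 68, 67, 67, 69, 70, 67]  (not all equal)
t=11: [92, 93, 95, 94, 95, 94, 95, 93, 93, 93, 95, 95, 92, 92, 93, 92, 92, 94, 94, 93]  (not all equal)
t=12: [70, 69, 67, 68, 68, 68, 67, 69, 69, 69, 67, 67, 70, 70, 69, 70, 70, 68, 68, 69]  (not all equal)
t=13: [95, 94, 92, 93, 93, 93, 92, 93, 94, 93, 92, 92, 95, 95, 94, 95, 95, 93, 93, 94]  (not all equal)
t=14: [67, 68, 70, 69, 69, 69, 70, 69, 68, 69, 70, 70, 68, 67, 68, 67, 67, 69, 69, 68]  (not all equal)
t=15: [92, 93, 95, 94, 93, 94, 95, 94, 93, 93, 95, 95, 93, 92, 93, 92, 92, 93, 93, 93]  (not all equal)
t=16: [70, 69, 67, 68, 69, 68, 67, 68, 69, 69, 67, 67, 69, 70, 69, 70, 70, 69, 69, 70]  (not all equal)
t=17: [95, 94, 92, 93, 94, 93, 92, 93, 94, 93, 92, 92, 93, 95, 94, 95, 95, 94, 94, 95]  (not all equal)
t=18: [67, 68, 70, 69, 68, 69, 70, 70, 68, 69, 70, 70, 69, 67, 68, 67, 67, 68, 68, 67]  (not all equal)
t=19: [92, 93, 95, 93, 93, 94, 95, 95, 93, 93, 95, 95, 94, 92, 93, 92, 92, 93, 92, 92]  (not all equal)
t=20: [70, 69, 67, 69, 70, 68, 67, 67, 69, 69, 67, 67, 68, 70, 69, 70, 70, 69, 70, 70]  (not all equal)
t=21: [95, 94, 92, 94, 95, 93, 92, 92, 94, 94, 92, 92, 93, 95, 94, 95, 95, 94, 95, 95]  (not all equal)
t=22: [67, 68, 70, 68, 67, 69, 70, 70, 68, 68, 70, 70, 69, 67, 68, 67, 67, 68, 67, 67]  (not all equal)
t=23: [92, 93, 95, 93, 92, 94, 95, 95, 93, 93, 95, 95, 94, 92, 93, 92, 92, 93, 92, 92]  (not all equal)
t=24: [70, 69, 67, 69, 70, 68, 67, 67, 69, 69, 67, 67, 68, 70, 69, 70, 70, 69, 70, 70]  (not all equal)

Answer: never
Key observation: The state at step 20 reappears at step 24 — the system is in a cycle of period 4 from step 20 on.  No step 0..24 is synchronized, and the cycle repeats forever, so no step up to 80 (or ever) has all sites equal.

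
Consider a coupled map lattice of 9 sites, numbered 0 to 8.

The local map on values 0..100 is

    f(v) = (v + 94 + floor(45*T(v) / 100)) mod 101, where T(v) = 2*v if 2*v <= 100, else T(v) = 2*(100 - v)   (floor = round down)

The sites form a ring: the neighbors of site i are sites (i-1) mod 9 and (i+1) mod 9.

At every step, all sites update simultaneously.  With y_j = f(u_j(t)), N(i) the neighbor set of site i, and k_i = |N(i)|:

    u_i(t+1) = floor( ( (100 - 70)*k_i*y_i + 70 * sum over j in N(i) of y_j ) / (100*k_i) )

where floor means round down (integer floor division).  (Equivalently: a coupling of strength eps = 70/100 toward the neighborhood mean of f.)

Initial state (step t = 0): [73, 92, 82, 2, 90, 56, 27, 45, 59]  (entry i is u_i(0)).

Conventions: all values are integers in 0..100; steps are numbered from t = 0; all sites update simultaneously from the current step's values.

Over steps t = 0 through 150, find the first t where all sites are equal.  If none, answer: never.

Simulating step by step:
t=0: [73, 92, 82, 2, 90, 56, 27, 45, 59]  (not all equal)
t=1: [90, 90, 93, 93, 92, 74, 71, 69, 85]  (not all equal)
t=2: [91, 92, 92, 92, 91, 90, 89, 90, 90]  (not all equal)
t=3: [92, 92, 92, 92, 92, 91, 91, 91, 92]  (not all equal)
t=4: [92, 92, 92, 92, 92, 92, 92, 92, 92]  (all equal)

Answer: 4
Key observation: Synchronization is absorbing here: once all sites are equal they stay equal, and step 4 is the first all-equal step.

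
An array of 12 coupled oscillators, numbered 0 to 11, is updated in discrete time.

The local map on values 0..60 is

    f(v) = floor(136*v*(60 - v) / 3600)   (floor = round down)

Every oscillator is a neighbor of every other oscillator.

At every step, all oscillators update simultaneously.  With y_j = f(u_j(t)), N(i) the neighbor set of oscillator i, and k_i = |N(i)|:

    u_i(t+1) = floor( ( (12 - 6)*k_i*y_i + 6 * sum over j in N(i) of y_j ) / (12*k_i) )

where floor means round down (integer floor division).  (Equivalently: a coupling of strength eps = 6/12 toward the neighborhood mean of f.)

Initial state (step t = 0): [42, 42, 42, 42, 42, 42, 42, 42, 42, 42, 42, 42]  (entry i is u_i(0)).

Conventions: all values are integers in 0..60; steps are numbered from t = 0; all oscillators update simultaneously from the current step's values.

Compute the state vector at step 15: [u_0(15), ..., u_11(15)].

Simulating step by step:
t=0: [42, 42, 42, 42, 42, 42, 42, 42, 42, 42, 42, 42]
t=1: [28, 28, 28, 28, 28, 28, 28, 28, 28, 28, 28, 28]
t=2: [33, 33, 33, 33, 33, 33, 33, 33, 33, 33, 33, 33]
t=3: [33, 33, 33, 33, 33, 33, 33, 33, 33, 33, 33, 33]
t=4: [33, 33, 33, 33, 33, 33, 33, 33, 33, 33, 33, 33]
t=5: [33, 33, 33, 33, 33, 33, 33, 33, 33, 33, 33, 33]
t=6: [33, 33, 33, 33, 33, 33, 33, 33, 33, 33, 33, 33]
t=7: [33, 33, 33, 33, 33, 33, 33, 33, 33, 33, 33, 33]
t=8: [33, 33, 33, 33, 33, 33, 33, 33, 33, 33, 33, 33]
t=9: [33, 33, 33, 33, 33, 33, 33, 33, 33, 33, 33, 33]
t=10: [33, 33, 33, 33, 33, 33, 33, 33, 33, 33, 33, 33]
t=11: [33, 33, 33, 33, 33, 33, 33, 33, 33, 33, 33, 33]
t=12: [33, 33, 33, 33, 33, 33, 33, 33, 33, 33, 33, 33]
t=13: [33, 33, 33, 33, 33, 33, 33, 33, 33, 33, 33, 33]
t=14: [33, 33, 33, 33, 33, 33, 33, 33, 33, 33, 33, 33]
t=15: [33, 33, 33, 33, 33, 33, 33, 33, 33, 33, 33, 33]

Answer: [33, 33, 33, 33, 33, 33, 33, 33, 33, 33, 33, 33]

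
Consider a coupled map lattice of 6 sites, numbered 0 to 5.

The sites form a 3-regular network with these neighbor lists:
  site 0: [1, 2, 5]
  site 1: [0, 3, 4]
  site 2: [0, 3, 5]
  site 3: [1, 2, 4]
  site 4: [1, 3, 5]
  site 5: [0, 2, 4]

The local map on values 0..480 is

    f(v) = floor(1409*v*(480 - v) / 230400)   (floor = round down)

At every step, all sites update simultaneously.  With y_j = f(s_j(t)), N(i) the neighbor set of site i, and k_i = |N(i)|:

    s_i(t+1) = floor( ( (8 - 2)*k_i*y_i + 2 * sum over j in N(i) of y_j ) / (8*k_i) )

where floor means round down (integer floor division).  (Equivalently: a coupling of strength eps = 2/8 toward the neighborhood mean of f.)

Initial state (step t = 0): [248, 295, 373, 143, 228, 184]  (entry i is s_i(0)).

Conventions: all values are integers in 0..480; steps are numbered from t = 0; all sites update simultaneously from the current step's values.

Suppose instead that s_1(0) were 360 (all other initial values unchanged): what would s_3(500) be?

Answer: s_3(500) = 317
Key observation: The state at step 13, [315, 315, 315, 315, 315, 315], reappears at step 15: the system is in a cycle of period 2 from step 13 on.  Therefore the state at step 500 equals the state at step 13 + ((500 - 13) mod 2) = 14, which is [317, 317, 317, 317, 317, 317].

Derivation:
t=0: [248, 360, 373, 143, 228, 184]
t=1: [333, 281, 264, 292, 337, 328]
t=2: [307, 333, 339, 333, 302, 306]
t=3: [319, 303, 298, 300, 322, 322]
t=4: [316, 324, 327, 328, 313, 312]
t=5: [314, 310, 307, 305, 317, 318]
t=6: [318, 321, 322, 324, 316, 316]
t=7: [314, 312, 311, 310, 315, 315]
t=8: [318, 319, 320, 321, 317, 317]
t=9: [314, 314, 313, 312, 314, 314]
t=10: [318, 318, 318, 319, 318, 318]
t=11: [315, 314, 314, 314, 314, 315]
t=12: [317, 317, 317, 318, 317, 317]
t=13: [315, 315, 315, 315, 315, 315]
t=14: [317, 317, 317, 317, 317, 317]
t=15: [315, 315, 315, 315, 315, 315]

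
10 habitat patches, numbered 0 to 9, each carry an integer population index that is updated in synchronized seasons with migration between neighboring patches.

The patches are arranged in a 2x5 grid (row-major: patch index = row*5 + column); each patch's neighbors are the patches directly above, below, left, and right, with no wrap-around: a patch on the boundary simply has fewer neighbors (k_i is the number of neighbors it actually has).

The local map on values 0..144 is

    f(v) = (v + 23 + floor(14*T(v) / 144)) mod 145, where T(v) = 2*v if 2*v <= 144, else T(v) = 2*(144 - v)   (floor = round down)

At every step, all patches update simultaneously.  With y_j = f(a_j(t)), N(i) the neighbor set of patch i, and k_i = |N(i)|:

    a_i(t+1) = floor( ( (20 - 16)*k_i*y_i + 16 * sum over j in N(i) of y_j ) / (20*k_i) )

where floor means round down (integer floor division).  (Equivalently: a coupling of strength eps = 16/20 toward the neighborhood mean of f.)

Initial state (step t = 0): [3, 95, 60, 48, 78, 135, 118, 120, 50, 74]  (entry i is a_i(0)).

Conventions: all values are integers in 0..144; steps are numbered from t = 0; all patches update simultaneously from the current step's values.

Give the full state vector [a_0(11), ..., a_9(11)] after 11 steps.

Answer: [98, 83, 87, 85, 62, 98, 83, 87, 85, 62]

Derivation:
t=0: [3, 95, 60, 48, 78, 135, 118, 120, 50, 74]
t=1: [61, 57, 74, 93, 98, 13, 38, 47, 67, 100]
t=2: [70, 91, 100, 116, 128, 72, 69, 90, 109, 119]
t=3: [114, 116, 130, 102, 59, 106, 115, 124, 99, 59]
t=4: [140, 107, 77, 88, 109, 141, 104, 76, 87, 107]
t=5: [66, 98, 121, 123, 130, 64, 98, 120, 122, 131]
t=6: [111, 87, 36, 5, 8, 111, 87, 36, 5, 7]
t=7: [132, 111, 70, 39, 30, 132, 111, 70, 38, 30]
t=8: [63, 96, 105, 75, 62, 63, 96, 104, 75, 62]
t=9: [110, 121, 126, 113, 102, 110, 121, 126, 113, 102]
t=10: [84, 40, 41, 103, 136, 84, 40, 41, 103, 136]
t=11: [98, 83, 87, 85, 62, 98, 83, 87, 85, 62]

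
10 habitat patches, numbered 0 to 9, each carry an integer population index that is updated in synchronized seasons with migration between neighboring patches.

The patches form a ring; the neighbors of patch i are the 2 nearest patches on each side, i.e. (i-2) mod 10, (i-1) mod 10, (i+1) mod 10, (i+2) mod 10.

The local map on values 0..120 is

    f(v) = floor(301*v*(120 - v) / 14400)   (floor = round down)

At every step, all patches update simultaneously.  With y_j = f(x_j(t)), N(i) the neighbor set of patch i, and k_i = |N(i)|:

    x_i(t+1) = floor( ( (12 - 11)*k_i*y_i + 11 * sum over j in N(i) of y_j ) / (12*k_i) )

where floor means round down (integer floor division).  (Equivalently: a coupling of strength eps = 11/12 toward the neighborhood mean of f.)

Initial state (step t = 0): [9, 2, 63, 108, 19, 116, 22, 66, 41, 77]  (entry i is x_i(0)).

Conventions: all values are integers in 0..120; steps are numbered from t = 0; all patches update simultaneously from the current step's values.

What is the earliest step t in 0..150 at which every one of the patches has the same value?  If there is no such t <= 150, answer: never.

Answer: 4
Key observation: Synchronization is absorbing here: once all patches are equal they stay equal, and step 4 is the first all-equal step.

Derivation:
t=0: [9, 2, 63, 108, 19, 116, 22, 66, 41, 77]  (not all equal)
t=1: [50, 44, 27, 31, 39, 43, 47, 49, 53, 43]  (not all equal)
t=2: [66, 63, 65, 63, 62, 66, 70, 70, 71, 71]  (not all equal)
t=3: [73, 73, 74, 74, 74, 74, 73, 72, 72, 73]  (not all equal)
t=4: [71, 71, 71, 71, 71, 71, 71, 71, 71, 71]  (all equal)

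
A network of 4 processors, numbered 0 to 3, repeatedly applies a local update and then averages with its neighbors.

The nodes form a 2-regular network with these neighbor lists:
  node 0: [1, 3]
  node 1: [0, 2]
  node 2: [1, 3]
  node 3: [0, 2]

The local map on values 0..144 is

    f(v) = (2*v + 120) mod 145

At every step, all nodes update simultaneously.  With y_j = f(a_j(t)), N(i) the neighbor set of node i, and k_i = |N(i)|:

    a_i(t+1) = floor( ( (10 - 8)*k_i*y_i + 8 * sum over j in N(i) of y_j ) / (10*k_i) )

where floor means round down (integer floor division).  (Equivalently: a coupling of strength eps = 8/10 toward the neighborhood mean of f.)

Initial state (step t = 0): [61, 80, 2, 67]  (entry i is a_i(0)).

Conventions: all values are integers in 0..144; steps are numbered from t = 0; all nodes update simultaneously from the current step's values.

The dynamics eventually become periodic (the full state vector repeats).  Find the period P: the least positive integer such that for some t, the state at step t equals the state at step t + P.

Answer: 4
Key observation: The state at step 90, [54, 54, 54, 54], reappears at step 94 — and no state repeats earlier — so the cycle the system enters has period 4.

Derivation:
t=0: [61, 80, 2, 67]
t=1: [117, 115, 122, 110]
t=2: [56, 67, 58, 65]
t=3: [103, 93, 103, 92]
t=4: [19, 32, 19, 31]
t=5: [33, 18, 33, 17]
t=6: [16, 35, 16, 34]
t=7: [36, 14, 36, 14]
t=8: [11, 38, 11, 38]
t=9: [69, 123, 69, 123]
t=10: [83, 105, 83, 105]
t=11: [60, 120, 60, 120]
t=12: [75, 90, 75, 90]
t=13: [33, 102, 33, 102]
t=14: [35, 39, 35, 39]
t=15: [51, 46, 51, 46]
t=16: [69, 75, 69, 75]
t=17: [122, 115, 122, 115]
t=18: [62, 71, 62, 71]
t=19: [113, 102, 113, 102]
t=20: [38, 51, 38, 51]
t=21: [71, 56, 71, 56]
t=22: [93, 111, 93, 111]
t=23: [44, 23, 44, 23]
t=24: [29, 54, 29, 54]
t=25: [73, 43, 73, 43]
t=26: [73, 109, 73, 109]
t=27: [62, 106, 62, 106]
t=28: [53, 87, 53, 87]
t=29: [19, 65, 19, 65]
t=30: [86, 31, 86, 31]
t=31: [30, 9, 30, 9]
t=32: [117, 55, 117, 55]
t=33: [80, 68, 80, 68]
t=34: [115, 130, 115, 130]
t=35: [84, 66, 84, 66]
t=36: [114, 135, 114, 135]
t=37: [91, 66, 91, 66]
t=38: [88, 31, 88, 31]
t=39: [30, 12, 30, 12]
t=40: [122, 56, 122, 56]
t=41: [84, 76, 84, 76]
t=42: [130, 139, 130, 139]
t=43: [104, 93, 104, 93]
t=44: [20, 33, 20, 33]
t=45: [35, 20, 35, 20]
t=46: [21, 39, 21, 39]
t=47: [45, 24, 45, 24]
t=48: [31, 56, 31, 56]
t=49: [77, 47, 77, 47]
t=50: [81, 117, 81, 117]
t=51: [78, 122, 78, 122]
t=52: [85, 119, 85, 119]
t=53: [54, 13, 54, 13]
t=54: [17, 66, 17, 66]
t=55: [87, 28, 87, 28]
t=56: [25, 9, 25, 9]
t=57: [115, 47, 115, 47]
t=58: [67, 61, 67, 61]
t=59: [99, 106, 99, 106]
t=60: [39, 30, 39, 30]
t=61: [38, 49, 38, 49]
t=62: [68, 55, 68, 55]
t=63: [90, 105, 90, 105]
t=64: [34, 16, 34, 16]
t=65: [14, 35, 14, 35]
t=66: [36, 11, 36, 11]
t=67: [123, 66, 123, 66]
t=68: [100, 82, 100, 82]
t=69: [117, 51, 117, 51]
t=70: [74, 66, 74, 66]
t=71: [110, 119, 110, 119]
t=72: [64, 53, 64, 53]
t=73: [85, 98, 85, 98]
t=74: [20, 5, 20, 5]
t=75: [107, 38, 107, 38]
t=76: [49, 45, 49, 45]
t=77: [66, 71, 66, 71]
t=78: [115, 109, 115, 109]
t=79: [50, 57, 50, 57]
t=80: [86, 77, 86, 77]
t=81: [103, 27, 103, 27]
t=82: [30, 34, 30, 34]
t=83: [41, 36, 41, 36]
t=84: [49, 55, 49, 55]
t=85: [82, 75, 82, 75]
t=86: [127, 136, 127, 136]
t=87: [98, 87, 98, 87]
t=88: [8, 21, 8, 21]
t=89: [40, 112, 40, 112]
t=90: [54, 54, 54, 54]
t=91: [83, 83, 83, 83]
t=92: [141, 141, 141, 141]
t=93: [112, 112, 112, 112]
t=94: [54, 54, 54, 54]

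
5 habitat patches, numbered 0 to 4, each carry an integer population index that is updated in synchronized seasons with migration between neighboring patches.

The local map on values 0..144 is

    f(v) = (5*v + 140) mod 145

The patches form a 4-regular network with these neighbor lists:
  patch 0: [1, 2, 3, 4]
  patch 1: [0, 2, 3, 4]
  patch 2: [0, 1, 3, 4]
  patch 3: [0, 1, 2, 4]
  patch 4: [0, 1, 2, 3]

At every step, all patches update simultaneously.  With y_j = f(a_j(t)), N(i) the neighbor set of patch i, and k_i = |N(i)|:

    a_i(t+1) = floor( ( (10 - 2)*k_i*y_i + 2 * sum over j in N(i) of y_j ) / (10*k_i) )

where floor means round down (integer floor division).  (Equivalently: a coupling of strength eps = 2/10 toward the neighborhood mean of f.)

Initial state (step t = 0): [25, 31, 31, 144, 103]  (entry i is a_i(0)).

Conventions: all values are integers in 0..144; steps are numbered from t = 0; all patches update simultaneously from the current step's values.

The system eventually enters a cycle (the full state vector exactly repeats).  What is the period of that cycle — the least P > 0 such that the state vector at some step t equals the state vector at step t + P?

Simulating step by step:
t=0: [25, 31, 31, 144, 103]
t=1: [107, 20, 20, 118, 73]
t=2: [89, 89, 89, 21, 70]
t=3: [12, 12, 12, 83, 49]
t=4: [60, 60, 60, 109, 90]
t=5: [10, 10, 10, 85, 14]
t=6: [50, 50, 50, 114, 65]
t=7: [98, 98, 98, 120, 45]
t=8: [49, 49, 49, 23, 68]
t=9: [93, 93, 93, 104, 55]
t=10: [32, 32, 32, 74, 107]
t=11: [17, 17, 17, 66, 81]
t=12: [79, 79, 79, 45, 101]
t=13: [97, 97, 97, 78, 70]
t=14: [48, 48, 48, 85, 55]
t=15: [93, 93, 93, 123, 120]
t=16: [24, 24, 24, 28, 17]
t=17: [114, 114, 114, 129, 88]
t=18: [120, 120, 120, 67, 22]
t=19: [20, 20, 20, 39, 88]
t=20: [87, 87, 87, 50, 16]
t=21: [134, 134, 134, 104, 86]
t=22: [87, 87, 87, 83, 124]
t=23: [133, 133, 133, 118, 55]
t=24: [78, 78, 78, 22, 112]
t=25: [96, 96, 96, 104, 115]
t=26: [46, 46, 46, 76, 118]
t=27: [76, 76, 76, 80, 20]
t=28: [86, 86, 86, 101, 94]
t=29: [126, 126, 126, 73, 47]
t=30: [48, 48, 48, 67, 78]
t=31: [87, 87, 87, 50, 91]
t=32: [131, 131, 131, 101, 38]
t=33: [68, 68, 68, 64, 45]
t=34: [45, 45, 45, 30, 68]
t=35: [69, 69, 69, 13, 47]
t=36: [52, 52, 52, 59, 78]
t=37: [103, 103, 103, 21, 92]
t=38: [73, 73, 73, 92, 32]
t=39: [64, 64, 64, 27, 19]
t=40: [33, 33, 33, 112, 82]
t=41: [25, 25, 25, 104, 100]
t=42: [115, 115, 115, 85, 70]
t=43: [130, 130, 130, 127, 70]
t=44: [63, 63, 63, 52, 56]
t=45: [30, 30, 30, 97, 112]
t=46: [8, 8, 8, 42, 98]
t=47: [37, 37, 37, 55, 48]
t=48: [42, 42, 42, 109, 83]
t=49: [65, 65, 65, 99, 110]
t=50: [35, 35, 35, 54, 95]
t=51: [30, 30, 30, 101, 37]
t=52: [5, 5, 5, 53, 31]
t=53: [24, 24, 24, 95, 12]
t=54: [108, 108, 108, 48, 63]
t=55: [95, 95, 95, 88, 35]
t=56: [32, 32, 32, 6, 25]
t=57: [16, 16, 16, 27, 98]
t=58: [76, 76, 76, 117, 57]
t=59: [83, 83, 83, 19, 120]
t=60: [113, 113, 113, 90, 34]
t=61: [114, 114, 114, 27, 35]
t=62: [124, 124, 124, 124, 46]
t=63: [37, 37, 37, 37, 71]
t=64: [36, 36, 36, 36, 55]
t=65: [34, 34, 34, 34, 106]
t=66: [23, 23, 23, 23, 76]
t=67: [108, 108, 108, 108, 90]
t=68: [95, 95, 95, 95, 28]
t=69: [40, 40, 40, 40, 115]
t=70: [54, 54, 54, 54, 118]
t=71: [114, 114, 114, 114, 28]
t=72: [130, 130, 130, 130, 134]
t=73: [66, 66, 66, 66, 81]
t=74: [38, 38, 38, 38, 95]
t=75: [39, 39, 39, 39, 36]
t=76: [44, 44, 44, 44, 33]
t=77: [67, 67, 67, 67, 26]
t=78: [44, 44, 44, 44, 108]
t=79: [71, 71, 71, 71, 94]
t=80: [58, 58, 58, 58, 36]
t=81: [134, 134, 134, 134, 52]
t=82: [86, 86, 86, 86, 105]
t=83: [132, 132, 132, 132, 95]
t=84: [73, 73, 73, 73, 43]
t=85: [69, 69, 69, 69, 66]
t=86: [49, 49, 49, 49, 38]
t=87: [92, 92, 92, 92, 51]
t=88: [24, 24, 24, 24, 88]
t=89: [109, 109, 109, 109, 23]
t=90: [105, 105, 105, 105, 109]
t=91: [86, 86, 86, 86, 101]
t=92: [131, 131, 131, 131, 79]
t=93: [71, 71, 71, 71, 94]

Answer: 14
Key observation: The state at step 79, [71, 71, 71, 71, 94], reappears at step 93 — and no state repeats earlier — so the cycle the system enters has period 14.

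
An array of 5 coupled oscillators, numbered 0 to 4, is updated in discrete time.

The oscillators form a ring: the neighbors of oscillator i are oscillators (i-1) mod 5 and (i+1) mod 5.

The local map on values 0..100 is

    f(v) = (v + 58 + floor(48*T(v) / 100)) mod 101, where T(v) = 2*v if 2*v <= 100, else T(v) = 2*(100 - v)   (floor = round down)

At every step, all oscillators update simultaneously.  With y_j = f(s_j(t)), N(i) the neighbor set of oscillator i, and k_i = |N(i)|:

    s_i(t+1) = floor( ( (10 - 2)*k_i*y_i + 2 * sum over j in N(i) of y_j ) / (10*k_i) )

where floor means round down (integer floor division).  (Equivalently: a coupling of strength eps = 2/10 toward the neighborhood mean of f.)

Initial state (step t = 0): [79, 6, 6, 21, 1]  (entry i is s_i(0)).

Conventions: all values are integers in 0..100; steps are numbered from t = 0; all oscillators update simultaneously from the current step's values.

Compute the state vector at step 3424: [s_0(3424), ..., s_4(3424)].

Answer: [55, 55, 55, 55, 55]
Key observation: The state at step 2, [55, 55, 55, 55, 55], reappears at step 3: the system is in a cycle of period 1 from step 2 on.  Therefore the state at step 3424 equals the state at step 2 + ((3424 - 2) mod 1) = 2, which is [55, 55, 55, 55, 55].

Derivation:
t=0: [79, 6, 6, 21, 1]
t=1: [57, 67, 72, 92, 62]
t=2: [55, 55, 55, 55, 55]
t=3: [55, 55, 55, 55, 55]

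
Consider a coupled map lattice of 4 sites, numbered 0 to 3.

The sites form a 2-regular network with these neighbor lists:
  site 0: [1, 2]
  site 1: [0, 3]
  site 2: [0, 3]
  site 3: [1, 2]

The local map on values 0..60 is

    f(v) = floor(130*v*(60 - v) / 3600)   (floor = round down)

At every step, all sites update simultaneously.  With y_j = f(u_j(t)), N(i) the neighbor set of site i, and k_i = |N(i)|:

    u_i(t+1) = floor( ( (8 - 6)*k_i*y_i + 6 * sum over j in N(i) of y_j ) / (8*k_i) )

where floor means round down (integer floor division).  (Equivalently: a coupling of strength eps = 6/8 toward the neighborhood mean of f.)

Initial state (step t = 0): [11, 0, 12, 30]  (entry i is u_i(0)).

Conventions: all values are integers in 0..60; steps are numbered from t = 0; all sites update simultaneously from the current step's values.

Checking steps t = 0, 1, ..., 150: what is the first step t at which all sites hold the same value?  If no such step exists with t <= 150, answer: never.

Answer: 4
Key observation: Synchronization is absorbing here: once all sites are equal they stay equal, and step 4 is the first all-equal step.

Derivation:
t=0: [11, 0, 12, 30]  (not all equal)
t=1: [12, 19, 24, 15]  (not all equal)
t=2: [27, 23, 24, 28]  (not all equal)
t=3: [30, 31, 31, 30]  (not all equal)
t=4: [32, 32, 32, 32]  (all equal)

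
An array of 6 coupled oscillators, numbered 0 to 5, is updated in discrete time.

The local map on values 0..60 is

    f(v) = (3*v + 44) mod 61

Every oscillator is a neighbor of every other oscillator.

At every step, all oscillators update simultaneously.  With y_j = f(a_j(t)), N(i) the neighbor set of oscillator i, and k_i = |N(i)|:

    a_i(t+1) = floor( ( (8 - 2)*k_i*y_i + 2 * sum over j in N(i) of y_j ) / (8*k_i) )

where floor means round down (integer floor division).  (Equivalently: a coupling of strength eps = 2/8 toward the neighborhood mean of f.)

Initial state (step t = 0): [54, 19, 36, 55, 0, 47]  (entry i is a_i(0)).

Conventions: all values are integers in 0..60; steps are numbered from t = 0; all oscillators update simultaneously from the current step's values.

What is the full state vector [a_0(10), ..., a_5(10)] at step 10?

Answer: [35, 16, 29, 15, 42, 15]

Derivation:
t=0: [54, 19, 36, 55, 0, 47]
t=1: [24, 36, 29, 26, 39, 9]
t=2: [45, 28, 13, 7, 34, 14]
t=3: [46, 11, 22, 9, 23, 24]
t=4: [54, 23, 46, 19, 48, 50]
t=5: [25, 45, 51, 37, 13, 17]
t=6: [51, 50, 20, 34, 26, 34]
t=7: [15, 13, 35, 22, 5, 22]
t=8: [31, 27, 30, 46, 53, 46]
t=9: [19, 10, 16, 50, 22, 50]
t=10: [35, 16, 29, 15, 42, 15]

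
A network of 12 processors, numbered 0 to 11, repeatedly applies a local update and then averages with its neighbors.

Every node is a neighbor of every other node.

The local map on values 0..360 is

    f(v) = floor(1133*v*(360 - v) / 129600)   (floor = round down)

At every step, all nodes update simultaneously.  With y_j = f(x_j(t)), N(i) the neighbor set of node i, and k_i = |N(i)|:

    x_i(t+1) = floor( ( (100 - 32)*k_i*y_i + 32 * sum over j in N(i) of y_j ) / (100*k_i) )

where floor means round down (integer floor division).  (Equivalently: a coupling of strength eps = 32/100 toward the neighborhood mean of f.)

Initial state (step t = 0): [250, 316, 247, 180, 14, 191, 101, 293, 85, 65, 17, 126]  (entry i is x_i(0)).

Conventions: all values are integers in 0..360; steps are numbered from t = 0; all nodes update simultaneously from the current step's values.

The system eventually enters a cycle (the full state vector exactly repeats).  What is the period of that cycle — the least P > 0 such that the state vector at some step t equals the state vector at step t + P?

Answer: 2
Key observation: The state at step 18, [281, 281, 281, 281, 281, 281, 281, 281, 281, 281, 281, 281], reappears at step 20 — and no state repeats earlier — so the cycle the system enters has period 2.

Derivation:
t=0: [250, 316, 247, 180, 14, 191, 101, 293, 85, 65, 17, 126]
t=1: [222, 145, 225, 250, 93, 250, 214, 177, 199, 175, 99, 233]
t=2: [264, 267, 262, 246, 231, 246, 267, 274, 272, 274, 236, 258]
t=3: [223, 220, 225, 239, 248, 239, 220, 213, 215, 213, 245, 229]
t=4: [265, 266, 263, 255, 248, 255, 266, 269, 268, 269, 251, 261]
t=5: [221, 220, 223, 230, 235, 230, 220, 217, 218, 217, 233, 224]
t=6: [267, 267, 266, 262, 259, 262, 267, 269, 268, 269, 260, 265]
t=7: [217, 217, 218, 222, 225, 222, 217, 215, 216, 215, 224, 219]
t=8: [270, 270, 269, 267, 266, 267, 270, 271, 270, 271, 267, 269]
t=9: [212, 212, 213, 215, 216, 215, 212, 211, 212, 211, 215, 213]
t=10: [273, 273, 273, 272, 271, 272, 273, 273, 273, 273, 272, 273]
t=11: [207, 207, 207, 208, 209, 208, 207, 207, 207, 207, 208, 207]
t=12: [275, 275, 275, 275, 275, 275, 275, 275, 275, 275, 275, 275]
t=13: [204, 204, 204, 204, 204, 204, 204, 204, 204, 204, 204, 204]
t=14: [278, 278, 278, 278, 278, 278, 278, 278, 278, 278, 278, 278]
t=15: [199, 199, 199, 199, 199, 199, 199, 199, 199, 199, 199, 199]
t=16: [280, 280, 280, 280, 280, 280, 280, 280, 280, 280, 280, 280]
t=17: [195, 195, 195, 195, 195, 195, 195, 195, 195, 195, 195, 195]
t=18: [281, 281, 281, 281, 281, 281, 281, 281, 281, 281, 281, 281]
t=19: [194, 194, 194, 194, 194, 194, 194, 194, 194, 194, 194, 194]
t=20: [281, 281, 281, 281, 281, 281, 281, 281, 281, 281, 281, 281]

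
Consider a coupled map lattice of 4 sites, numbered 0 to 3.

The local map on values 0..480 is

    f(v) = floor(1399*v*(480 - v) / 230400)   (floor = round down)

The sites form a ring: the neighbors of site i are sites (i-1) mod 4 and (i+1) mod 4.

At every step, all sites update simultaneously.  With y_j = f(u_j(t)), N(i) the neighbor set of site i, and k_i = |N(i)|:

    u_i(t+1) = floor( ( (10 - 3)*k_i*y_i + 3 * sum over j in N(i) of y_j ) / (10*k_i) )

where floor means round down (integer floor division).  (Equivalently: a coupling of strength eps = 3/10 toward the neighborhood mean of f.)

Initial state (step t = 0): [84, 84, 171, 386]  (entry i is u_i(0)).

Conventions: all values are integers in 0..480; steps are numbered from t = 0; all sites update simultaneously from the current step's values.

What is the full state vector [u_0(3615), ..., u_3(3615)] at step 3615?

Simulating step by step:
t=0: [84, 84, 171, 386]
t=1: [203, 218, 287, 232]
t=2: [342, 343, 339, 345]
t=3: [285, 285, 288, 283]
t=4: [337, 336, 335, 337]
t=5: [292, 293, 293, 292]
t=6: [332, 332, 332, 332]
t=7: [298, 298, 298, 298]
t=8: [329, 329, 329, 329]
t=9: [301, 301, 301, 301]
t=10: [327, 327, 327, 327]
t=11: [303, 303, 303, 303]
t=12: [325, 325, 325, 325]
t=13: [305, 305, 305, 305]
t=14: [324, 324, 324, 324]
t=15: [306, 306, 306, 306]
t=16: [323, 323, 323, 323]
t=17: [307, 307, 307, 307]
t=18: [322, 322, 322, 322]
t=19: [308, 308, 308, 308]
t=20: [321, 321, 321, 321]
t=21: [309, 309, 309, 309]
t=22: [320, 320, 320, 320]
t=23: [310, 310, 310, 310]
t=24: [319, 319, 319, 319]
t=25: [311, 311, 311, 311]
t=26: [319, 319, 319, 319]

Answer: [311, 311, 311, 311]
Key observation: The state at step 24, [319, 319, 319, 319], reappears at step 26: the system is in a cycle of period 2 from step 24 on.  Therefore the state at step 3615 equals the state at step 24 + ((3615 - 24) mod 2) = 25, which is [311, 311, 311, 311].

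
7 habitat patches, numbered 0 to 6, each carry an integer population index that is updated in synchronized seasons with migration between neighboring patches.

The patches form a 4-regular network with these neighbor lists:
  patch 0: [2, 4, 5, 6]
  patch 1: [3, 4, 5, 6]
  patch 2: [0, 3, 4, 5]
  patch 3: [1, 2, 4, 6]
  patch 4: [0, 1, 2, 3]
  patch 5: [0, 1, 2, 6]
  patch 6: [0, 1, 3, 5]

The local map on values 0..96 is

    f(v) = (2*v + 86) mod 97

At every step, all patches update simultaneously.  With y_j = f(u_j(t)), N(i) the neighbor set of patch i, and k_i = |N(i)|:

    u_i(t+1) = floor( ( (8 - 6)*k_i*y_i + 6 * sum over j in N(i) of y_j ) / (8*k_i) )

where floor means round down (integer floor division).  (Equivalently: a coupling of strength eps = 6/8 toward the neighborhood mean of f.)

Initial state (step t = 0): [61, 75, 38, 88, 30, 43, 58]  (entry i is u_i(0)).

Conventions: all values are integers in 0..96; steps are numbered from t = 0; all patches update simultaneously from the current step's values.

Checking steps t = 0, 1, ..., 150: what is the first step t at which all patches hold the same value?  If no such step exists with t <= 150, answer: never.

Simulating step by step:
t=0: [61, 75, 38, 88, 30, 43, 58]  (not all equal)
t=1: [40, 48, 54, 47, 47, 42, 39]  (not all equal)
t=2: [59, 78, 57, 64, 65, 59, 74]  (not all equal)
t=3: [17, 29, 13, 26, 21, 22, 26]  (not all equal)
t=4: [28, 39, 27, 35, 31, 31, 37]  (not all equal)
t=5: [50, 58, 49, 56, 52, 53, 57]  (not all equal)
t=6: [74, 39, 74, 37, 58, 59, 38]  (not all equal)
t=7: [33, 44, 32, 49, 41, 42, 50]  (not all equal)
t=8: [67, 79, 66, 76, 68, 69, 77]  (not all equal)
t=9: [30, 40, 30, 38, 34, 34, 39]  (not all equal)
t=10: [55, 63, 55, 61, 57, 58, 61]  (not all equal)
t=11: [6, 12, 6, 11, 8, 8, 11]  (not all equal)
t=12: [4, 9, 4, 8, 6, 6, 8]  (not all equal)
t=13: [42, 4, 42, 21, 37, 37, 21]  (not all equal)
t=14: [61, 58, 61, 56, 66, 66, 56]  (not all equal)
t=15: [15, 12, 15, 10, 13, 13, 10]  (not all equal)
t=16: [15, 12, 15, 12, 15, 15, 12]  (not all equal)
t=17: [17, 15, 17, 15, 16, 16, 15]  (not all equal)
t=18: [21, 19, 21, 20, 21, 21, 20]  (not all equal)
t=19: [30, 29, 30, 29, 29, 29, 29]  (not all equal)
t=20: [47, 47, 47, 47, 47, 47, 47]  (all equal)

Answer: 20
Key observation: Synchronization is absorbing here: once all patches are equal they stay equal, and step 20 is the first all-equal step.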